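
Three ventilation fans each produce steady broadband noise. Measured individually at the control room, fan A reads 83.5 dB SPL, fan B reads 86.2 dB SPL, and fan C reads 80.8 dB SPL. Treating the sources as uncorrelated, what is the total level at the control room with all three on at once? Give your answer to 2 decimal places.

Add the sources as powers (linear), then convert back to dB:
L_total = 10·log₁₀(10^(83.5/10) + 10^(86.2/10) + 10^(80.8/10)) = 10·log₁₀(761000000) = 88.81 dB SPL.

88.81 dB SPL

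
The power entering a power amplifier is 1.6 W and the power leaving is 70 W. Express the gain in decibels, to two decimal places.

Power is a power quantity, so gain = 10·log₁₀(P_out/P_in).
10·log₁₀(70/1.6) = 10·log₁₀(43.75) = 16.41 dB.

16.41 dB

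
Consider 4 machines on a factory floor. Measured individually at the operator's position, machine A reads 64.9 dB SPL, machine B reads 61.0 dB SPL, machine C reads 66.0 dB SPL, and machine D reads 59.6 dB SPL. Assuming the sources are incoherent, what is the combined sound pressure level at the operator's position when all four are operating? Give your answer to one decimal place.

Incoherent sources sum as intensities:
L_total = 10·log₁₀(10^(64.9/10) + 10^(61.0/10) + 10^(66.0/10) + 10^(59.6/10)) = 10·log₁₀(9242000) = 69.7 dB SPL.

69.7 dB SPL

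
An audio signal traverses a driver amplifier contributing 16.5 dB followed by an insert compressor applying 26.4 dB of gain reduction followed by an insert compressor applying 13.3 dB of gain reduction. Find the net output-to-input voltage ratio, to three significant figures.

Net gain = 16.5 + (−26.4) + (−13.3) = -23.2 dB.
Voltage ratio = 10^(-23.2/20) = 0.0692.

0.0692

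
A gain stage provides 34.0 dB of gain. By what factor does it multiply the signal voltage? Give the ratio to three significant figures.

50.1

Voltage ratio = 10^(dB/20).
10^(34.0/20) = 10^(1.700) = 50.1.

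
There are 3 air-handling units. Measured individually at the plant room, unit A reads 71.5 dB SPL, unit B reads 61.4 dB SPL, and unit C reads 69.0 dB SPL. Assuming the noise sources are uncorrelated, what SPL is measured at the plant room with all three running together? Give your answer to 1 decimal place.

73.7 dB SPL

Add the sources as powers (linear), then convert back to dB:
L_total = 10·log₁₀(10^(71.5/10) + 10^(61.4/10) + 10^(69.0/10)) = 10·log₁₀(23450000) = 73.7 dB SPL.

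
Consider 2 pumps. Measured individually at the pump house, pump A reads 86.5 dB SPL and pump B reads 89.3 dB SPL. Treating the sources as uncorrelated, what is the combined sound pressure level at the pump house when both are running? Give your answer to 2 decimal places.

Uncorrelated sources add in intensity (power), not in dB.
L_total = 10·log₁₀(10^(86.5/10) + 10^(89.3/10)) = 10·log₁₀(1298000000) = 91.13 dB SPL.

91.13 dB SPL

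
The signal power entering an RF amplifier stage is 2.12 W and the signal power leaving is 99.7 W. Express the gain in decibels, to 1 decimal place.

Power ratio → dB uses the 10·log₁₀ form:
10·log₁₀(99.7/2.12) = 10·log₁₀(47.03) = 16.7 dB.

16.7 dB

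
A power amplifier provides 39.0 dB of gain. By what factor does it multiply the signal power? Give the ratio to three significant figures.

Power ratio = 10^(dB/10).
10^(39.0/10) = 10^(3.900) = 7940.

7940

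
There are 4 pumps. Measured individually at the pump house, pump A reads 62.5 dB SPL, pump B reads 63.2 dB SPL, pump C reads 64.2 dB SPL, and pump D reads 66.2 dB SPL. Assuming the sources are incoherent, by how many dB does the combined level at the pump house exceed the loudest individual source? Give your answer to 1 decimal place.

4.1 dB

Uncorrelated sources add in intensity (power), not in dB.
L_total = 10·log₁₀(10^(62.5/10) + 10^(63.2/10) + 10^(64.2/10) + 10^(66.2/10)) = 70.28 dB SPL.
Excess over the loudest (66.2 dB): 70.28 − 66.2 = 4.1 dB.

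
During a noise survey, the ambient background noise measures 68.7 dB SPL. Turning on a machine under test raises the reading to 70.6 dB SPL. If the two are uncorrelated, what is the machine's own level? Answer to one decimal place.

66.1 dB SPL

Remove the background by subtracting linear intensities:
L_src = 10·log₁₀(10^(70.6/10) − 10^(68.7/10)) = 10·log₁₀(4068000) = 66.1 dB SPL.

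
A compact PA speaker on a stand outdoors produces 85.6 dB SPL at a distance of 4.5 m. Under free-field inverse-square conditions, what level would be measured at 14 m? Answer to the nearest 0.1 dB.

Inverse-square spreading gives ΔL = −20·log₁₀(d₂/d₁).
ΔL = −20·log₁₀(14/4.5) = -9.86 dB, so L₂ = 85.6 + (-9.86) = 75.7 dB SPL.

75.7 dB SPL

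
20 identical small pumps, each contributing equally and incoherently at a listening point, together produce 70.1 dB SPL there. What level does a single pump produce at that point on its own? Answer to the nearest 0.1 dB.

57.1 dB SPL

20 equal incoherent sources add 10·log₁₀(20) = 13.01 dB over one source.
L_one = 70.1 − 13.01 = 57.1 dB SPL.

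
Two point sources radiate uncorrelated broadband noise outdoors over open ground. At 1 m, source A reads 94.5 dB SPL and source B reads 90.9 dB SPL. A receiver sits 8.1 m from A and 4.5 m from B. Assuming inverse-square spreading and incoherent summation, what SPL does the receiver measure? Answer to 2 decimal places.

80.16 dB SPL

At the listener: L_A = 94.5 − 20·log₁₀(8.1) = 76.330 dB; L_B = 90.9 − 20·log₁₀(4.5) = 77.836 dB.
Combined: 10·log₁₀(10^(76.330/10)+10^(77.836/10)) = 80.16 dB SPL.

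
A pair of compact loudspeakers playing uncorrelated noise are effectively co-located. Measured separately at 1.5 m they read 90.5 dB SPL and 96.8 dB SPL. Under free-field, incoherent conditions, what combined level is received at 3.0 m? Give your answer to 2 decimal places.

Combined at 1.5 m: 10·log₁₀(10^(90.5/10)+10^(96.8/10)) = 97.715 dB SPL.
Then apply −20·log₁₀(3.0/1.5) = -6.021 dB → 91.69 dB SPL.

91.69 dB SPL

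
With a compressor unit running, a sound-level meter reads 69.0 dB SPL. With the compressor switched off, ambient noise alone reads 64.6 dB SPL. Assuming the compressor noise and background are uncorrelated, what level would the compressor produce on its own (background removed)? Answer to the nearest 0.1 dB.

Remove the background by subtracting linear intensities:
L_src = 10·log₁₀(10^(69.0/10) − 10^(64.6/10)) = 10·log₁₀(5059000) = 67.0 dB SPL.

67.0 dB SPL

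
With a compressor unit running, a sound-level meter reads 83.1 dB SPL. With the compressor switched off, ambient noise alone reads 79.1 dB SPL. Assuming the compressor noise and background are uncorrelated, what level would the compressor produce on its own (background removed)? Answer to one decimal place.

80.9 dB SPL

Remove the background by subtracting linear intensities:
L_src = 10·log₁₀(10^(83.1/10) − 10^(79.1/10)) = 10·log₁₀(122900000) = 80.9 dB SPL.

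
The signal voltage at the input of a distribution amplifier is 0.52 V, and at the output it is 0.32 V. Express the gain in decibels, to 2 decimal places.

For a voltage ratio, dB = 20·log₁₀(V₂/V₁).
20·log₁₀(0.32/0.52) = 20·log₁₀(0.6154) = -4.22 dB.

-4.22 dB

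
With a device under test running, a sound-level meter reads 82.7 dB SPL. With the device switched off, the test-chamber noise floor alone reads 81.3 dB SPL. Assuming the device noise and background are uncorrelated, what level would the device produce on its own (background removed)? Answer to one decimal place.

77.1 dB SPL

Background correction is a power subtraction:
L_src = 10·log₁₀(10^(82.7/10) − 10^(81.3/10)) = 10·log₁₀(51310000) = 77.1 dB SPL.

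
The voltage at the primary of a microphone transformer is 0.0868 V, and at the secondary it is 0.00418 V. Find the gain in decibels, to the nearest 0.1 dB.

-26.3 dB

For a voltage ratio, dB = 20·log₁₀(V₂/V₁).
20·log₁₀(0.00418/0.0868) = 20·log₁₀(0.04816) = -26.3 dB.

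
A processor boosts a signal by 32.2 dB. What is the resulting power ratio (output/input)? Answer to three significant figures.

Power ratio = 10^(dB/10).
10^(32.2/10) = 10^(3.220) = 1660.

1660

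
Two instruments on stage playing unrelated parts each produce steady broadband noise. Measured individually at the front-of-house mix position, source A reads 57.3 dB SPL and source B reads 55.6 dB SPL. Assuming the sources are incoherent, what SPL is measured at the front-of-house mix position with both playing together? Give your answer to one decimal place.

59.5 dB SPL

Add the sources as powers (linear), then convert back to dB:
L_total = 10·log₁₀(10^(57.3/10) + 10^(55.6/10)) = 10·log₁₀(900100) = 59.5 dB SPL.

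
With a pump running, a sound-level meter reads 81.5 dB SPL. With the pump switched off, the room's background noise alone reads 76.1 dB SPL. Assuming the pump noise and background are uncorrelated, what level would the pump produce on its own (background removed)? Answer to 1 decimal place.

80.0 dB SPL

Subtract intensities: L_src = 10·log₁₀(10^(L_total/10) − 10^(L_bg/10)).
L_src = 10·log₁₀(10^(81.5/10) − 10^(76.1/10)) = 10·log₁₀(100500000) = 80.0 dB SPL.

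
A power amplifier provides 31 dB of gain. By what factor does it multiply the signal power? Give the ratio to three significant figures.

1260

Power ratio = 10^(dB/10).
10^(31/10) = 10^(3.100) = 1260.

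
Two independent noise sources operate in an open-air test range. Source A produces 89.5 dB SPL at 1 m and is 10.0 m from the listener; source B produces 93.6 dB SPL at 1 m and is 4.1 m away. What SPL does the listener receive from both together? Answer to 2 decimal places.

At the listener: L_A = 89.5 − 20·log₁₀(10.0) = 69.500 dB; L_B = 93.6 − 20·log₁₀(4.1) = 81.344 dB.
Combined: 10·log₁₀(10^(69.500/10)+10^(81.344/10)) = 81.62 dB SPL.

81.62 dB SPL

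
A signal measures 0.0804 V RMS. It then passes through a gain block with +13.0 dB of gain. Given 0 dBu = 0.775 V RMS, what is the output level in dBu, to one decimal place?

-6.7 dBu

Input level: 20·log₁₀(0.0804/0.775) = -19.68 dBu.
Output: -19.68 + 13.0 = -6.7 dBu.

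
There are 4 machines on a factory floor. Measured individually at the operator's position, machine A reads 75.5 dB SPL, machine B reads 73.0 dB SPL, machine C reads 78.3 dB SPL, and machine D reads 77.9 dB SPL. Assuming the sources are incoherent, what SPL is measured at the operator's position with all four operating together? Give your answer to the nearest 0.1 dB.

82.7 dB SPL

Add the sources as powers (linear), then convert back to dB:
L_total = 10·log₁₀(10^(75.5/10) + 10^(73.0/10) + 10^(78.3/10) + 10^(77.9/10)) = 10·log₁₀(184700000) = 82.7 dB SPL.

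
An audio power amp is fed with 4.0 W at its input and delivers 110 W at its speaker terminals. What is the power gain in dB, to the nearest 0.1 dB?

Power is a power quantity, so gain = 10·log₁₀(P_out/P_in).
10·log₁₀(110/4.0) = 10·log₁₀(27.50) = 14.4 dB.

14.4 dB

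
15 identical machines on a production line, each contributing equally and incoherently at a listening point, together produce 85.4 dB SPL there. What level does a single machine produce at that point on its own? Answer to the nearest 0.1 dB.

73.6 dB SPL

15 equal incoherent sources add 10·log₁₀(15) = 11.76 dB over one source.
L_one = 85.4 − 11.76 = 73.6 dB SPL.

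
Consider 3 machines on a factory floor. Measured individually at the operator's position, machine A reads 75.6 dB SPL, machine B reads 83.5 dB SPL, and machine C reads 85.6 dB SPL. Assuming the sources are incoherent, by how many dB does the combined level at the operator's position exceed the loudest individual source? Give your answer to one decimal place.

2.3 dB

Add the sources as powers (linear), then convert back to dB:
L_total = 10·log₁₀(10^(75.6/10) + 10^(83.5/10) + 10^(85.6/10)) = 87.95 dB SPL.
Excess over the loudest (85.6 dB): 87.95 − 85.6 = 2.3 dB.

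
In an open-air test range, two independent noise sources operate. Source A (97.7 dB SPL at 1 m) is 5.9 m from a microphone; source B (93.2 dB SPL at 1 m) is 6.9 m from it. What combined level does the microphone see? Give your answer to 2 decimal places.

At the listener: L_A = 97.7 − 20·log₁₀(5.9) = 82.283 dB; L_B = 93.2 − 20·log₁₀(6.9) = 76.423 dB.
Combined: 10·log₁₀(10^(82.283/10)+10^(76.423/10)) = 83.28 dB SPL.

83.28 dB SPL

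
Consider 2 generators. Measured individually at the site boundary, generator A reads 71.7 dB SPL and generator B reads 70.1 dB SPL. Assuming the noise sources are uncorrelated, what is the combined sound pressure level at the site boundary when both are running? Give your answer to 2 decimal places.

Uncorrelated sources add in intensity (power), not in dB.
L_total = 10·log₁₀(10^(71.7/10) + 10^(70.1/10)) = 10·log₁₀(25020000) = 73.98 dB SPL.

73.98 dB SPL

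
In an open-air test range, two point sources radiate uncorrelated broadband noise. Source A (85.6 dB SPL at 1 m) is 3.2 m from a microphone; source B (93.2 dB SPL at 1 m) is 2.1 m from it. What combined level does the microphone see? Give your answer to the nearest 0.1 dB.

At the listener: L_A = 85.6 − 20·log₁₀(3.2) = 75.50 dB; L_B = 93.2 − 20·log₁₀(2.1) = 86.76 dB.
Combined: 10·log₁₀(10^(75.50/10)+10^(86.76/10)) = 87.1 dB SPL.

87.1 dB SPL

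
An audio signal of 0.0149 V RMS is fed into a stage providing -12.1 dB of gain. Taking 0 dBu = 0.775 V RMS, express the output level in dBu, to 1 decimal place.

Input level: 20·log₁₀(0.0149/0.775) = -34.32 dBu.
Output: -34.32 − 12.1 = -46.4 dBu.

-46.4 dBu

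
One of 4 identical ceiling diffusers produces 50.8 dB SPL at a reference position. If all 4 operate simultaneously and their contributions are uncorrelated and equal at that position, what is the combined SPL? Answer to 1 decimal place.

56.8 dB SPL

4 equal incoherent sources raise the level by 10·log₁₀(4) = 6.02 dB.
L_total = 50.8 + 6.02 = 56.8 dB SPL.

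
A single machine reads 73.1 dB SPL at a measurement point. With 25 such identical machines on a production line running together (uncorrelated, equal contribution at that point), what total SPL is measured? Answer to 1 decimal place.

25 equal incoherent sources raise the level by 10·log₁₀(25) = 13.98 dB.
L_total = 73.1 + 13.98 = 87.1 dB SPL.

87.1 dB SPL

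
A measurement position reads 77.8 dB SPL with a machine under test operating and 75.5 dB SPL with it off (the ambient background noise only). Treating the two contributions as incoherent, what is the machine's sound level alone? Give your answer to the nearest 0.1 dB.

73.9 dB SPL

Subtract intensities: L_src = 10·log₁₀(10^(L_total/10) − 10^(L_bg/10)).
L_src = 10·log₁₀(10^(77.8/10) − 10^(75.5/10)) = 10·log₁₀(24770000) = 73.9 dB SPL.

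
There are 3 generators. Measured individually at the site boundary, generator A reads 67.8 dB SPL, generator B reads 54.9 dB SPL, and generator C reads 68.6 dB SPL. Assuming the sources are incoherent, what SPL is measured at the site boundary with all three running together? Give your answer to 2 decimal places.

71.33 dB SPL

Incoherent sources sum as intensities:
L_total = 10·log₁₀(10^(67.8/10) + 10^(54.9/10) + 10^(68.6/10)) = 10·log₁₀(13580000) = 71.33 dB SPL.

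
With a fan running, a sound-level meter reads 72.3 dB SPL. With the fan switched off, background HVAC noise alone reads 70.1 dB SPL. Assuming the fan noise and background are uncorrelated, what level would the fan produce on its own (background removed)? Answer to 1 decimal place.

Remove the background by subtracting linear intensities:
L_src = 10·log₁₀(10^(72.3/10) − 10^(70.1/10)) = 10·log₁₀(6750000) = 68.3 dB SPL.

68.3 dB SPL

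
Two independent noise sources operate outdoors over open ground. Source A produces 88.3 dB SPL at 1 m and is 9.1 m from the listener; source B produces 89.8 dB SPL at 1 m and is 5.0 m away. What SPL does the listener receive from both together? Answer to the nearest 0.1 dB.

76.7 dB SPL

At the listener: L_A = 88.3 − 20·log₁₀(9.1) = 69.12 dB; L_B = 89.8 − 20·log₁₀(5.0) = 75.82 dB.
Combined: 10·log₁₀(10^(69.12/10)+10^(75.82/10)) = 76.7 dB SPL.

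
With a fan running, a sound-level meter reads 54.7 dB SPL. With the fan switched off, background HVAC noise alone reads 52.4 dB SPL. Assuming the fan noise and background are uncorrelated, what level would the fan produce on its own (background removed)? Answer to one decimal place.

Background correction is a power subtraction:
L_src = 10·log₁₀(10^(54.7/10) − 10^(52.4/10)) = 10·log₁₀(121300) = 50.8 dB SPL.

50.8 dB SPL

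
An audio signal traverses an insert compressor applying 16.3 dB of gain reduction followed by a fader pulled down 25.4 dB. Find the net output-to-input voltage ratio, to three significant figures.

Net gain = (−16.3) + (−25.4) = -41.7 dB.
Voltage ratio = 10^(-41.7/20) = 0.00822.

0.00822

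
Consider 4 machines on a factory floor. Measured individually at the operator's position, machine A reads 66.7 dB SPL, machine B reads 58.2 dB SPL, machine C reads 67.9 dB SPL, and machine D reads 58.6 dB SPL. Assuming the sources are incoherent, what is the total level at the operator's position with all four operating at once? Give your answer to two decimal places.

Uncorrelated sources add in intensity (power), not in dB.
L_total = 10·log₁₀(10^(66.7/10) + 10^(58.2/10) + 10^(67.9/10) + 10^(58.6/10)) = 10·log₁₀(12230000) = 70.87 dB SPL.

70.87 dB SPL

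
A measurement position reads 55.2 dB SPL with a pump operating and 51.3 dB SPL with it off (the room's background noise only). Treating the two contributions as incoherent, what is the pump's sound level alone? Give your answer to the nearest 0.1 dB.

Background correction is a power subtraction:
L_src = 10·log₁₀(10^(55.2/10) − 10^(51.3/10)) = 10·log₁₀(196200) = 52.9 dB SPL.

52.9 dB SPL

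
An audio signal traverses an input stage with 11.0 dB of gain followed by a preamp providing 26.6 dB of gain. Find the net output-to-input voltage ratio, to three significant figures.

Net gain = 11.0 + 26.6 = 37.6 dB.
Voltage ratio = 10^(37.6/20) = 75.9.

75.9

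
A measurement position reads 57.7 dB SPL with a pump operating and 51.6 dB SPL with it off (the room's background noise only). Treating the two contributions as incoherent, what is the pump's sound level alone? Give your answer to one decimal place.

56.5 dB SPL

Subtract intensities: L_src = 10·log₁₀(10^(L_total/10) − 10^(L_bg/10)).
L_src = 10·log₁₀(10^(57.7/10) − 10^(51.6/10)) = 10·log₁₀(444300) = 56.5 dB SPL.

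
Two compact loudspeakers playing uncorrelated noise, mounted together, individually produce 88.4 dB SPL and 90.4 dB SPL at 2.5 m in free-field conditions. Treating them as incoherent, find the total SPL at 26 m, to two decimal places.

72.18 dB SPL

Combined at 2.5 m: 10·log₁₀(10^(88.4/10)+10^(90.4/10)) = 92.524 dB SPL.
Then apply −20·log₁₀(26/2.5) = -20.341 dB → 72.18 dB SPL.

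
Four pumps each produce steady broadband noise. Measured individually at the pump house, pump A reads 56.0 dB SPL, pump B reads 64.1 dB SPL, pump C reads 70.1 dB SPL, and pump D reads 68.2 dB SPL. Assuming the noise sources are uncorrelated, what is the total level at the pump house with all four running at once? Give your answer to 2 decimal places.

Add the sources as powers (linear), then convert back to dB:
L_total = 10·log₁₀(10^(56.0/10) + 10^(64.1/10) + 10^(70.1/10) + 10^(68.2/10)) = 10·log₁₀(19810000) = 72.97 dB SPL.

72.97 dB SPL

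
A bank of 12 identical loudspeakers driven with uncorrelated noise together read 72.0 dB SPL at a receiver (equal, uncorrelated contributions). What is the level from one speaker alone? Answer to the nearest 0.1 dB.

61.2 dB SPL

12 equal incoherent sources add 10·log₁₀(12) = 10.79 dB over one source.
L_one = 72.0 − 10.79 = 61.2 dB SPL.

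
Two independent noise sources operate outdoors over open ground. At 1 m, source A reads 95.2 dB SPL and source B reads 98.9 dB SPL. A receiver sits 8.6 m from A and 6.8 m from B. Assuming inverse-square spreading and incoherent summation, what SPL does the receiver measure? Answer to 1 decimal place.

At the listener: L_A = 95.2 − 20·log₁₀(8.6) = 76.51 dB; L_B = 98.9 − 20·log₁₀(6.8) = 82.25 dB.
Combined: 10·log₁₀(10^(76.51/10)+10^(82.25/10)) = 83.3 dB SPL.

83.3 dB SPL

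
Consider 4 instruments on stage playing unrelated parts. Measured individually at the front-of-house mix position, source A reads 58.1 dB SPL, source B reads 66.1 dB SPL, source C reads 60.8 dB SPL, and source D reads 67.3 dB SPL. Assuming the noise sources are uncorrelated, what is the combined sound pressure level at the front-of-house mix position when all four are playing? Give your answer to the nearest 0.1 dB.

Uncorrelated sources add in intensity (power), not in dB.
L_total = 10·log₁₀(10^(58.1/10) + 10^(66.1/10) + 10^(60.8/10) + 10^(67.3/10)) = 10·log₁₀(11290000) = 70.5 dB SPL.

70.5 dB SPL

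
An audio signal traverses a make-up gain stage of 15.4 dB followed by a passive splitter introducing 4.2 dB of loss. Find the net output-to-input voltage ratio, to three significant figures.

3.63

Net gain = 15.4 + (−4.2) = 11.2 dB.
Voltage ratio = 10^(11.2/20) = 3.63.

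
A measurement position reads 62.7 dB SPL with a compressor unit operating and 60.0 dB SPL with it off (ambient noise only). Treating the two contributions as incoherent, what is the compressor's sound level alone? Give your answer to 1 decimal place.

59.4 dB SPL

Subtract intensities: L_src = 10·log₁₀(10^(L_total/10) − 10^(L_bg/10)).
L_src = 10·log₁₀(10^(62.7/10) − 10^(60.0/10)) = 10·log₁₀(862100) = 59.4 dB SPL.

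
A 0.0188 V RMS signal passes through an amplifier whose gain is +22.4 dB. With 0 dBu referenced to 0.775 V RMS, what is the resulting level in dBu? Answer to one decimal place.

Input level: 20·log₁₀(0.0188/0.775) = -32.30 dBu.
Output: -32.30 + 22.4 = -9.9 dBu.

-9.9 dBu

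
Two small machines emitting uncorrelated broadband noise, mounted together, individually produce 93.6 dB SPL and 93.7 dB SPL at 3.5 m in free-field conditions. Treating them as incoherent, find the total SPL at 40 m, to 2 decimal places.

75.50 dB SPL

Combined at 3.5 m: 10·log₁₀(10^(93.6/10)+10^(93.7/10)) = 96.661 dB SPL.
Then apply −20·log₁₀(40/3.5) = -21.160 dB → 75.50 dB SPL.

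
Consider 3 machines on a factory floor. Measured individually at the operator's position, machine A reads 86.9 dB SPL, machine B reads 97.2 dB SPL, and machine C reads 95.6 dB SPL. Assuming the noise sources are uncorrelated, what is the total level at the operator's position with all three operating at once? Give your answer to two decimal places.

99.72 dB SPL

Add the sources as powers (linear), then convert back to dB:
L_total = 10·log₁₀(10^(86.9/10) + 10^(97.2/10) + 10^(95.6/10)) = 10·log₁₀(9369000000) = 99.72 dB SPL.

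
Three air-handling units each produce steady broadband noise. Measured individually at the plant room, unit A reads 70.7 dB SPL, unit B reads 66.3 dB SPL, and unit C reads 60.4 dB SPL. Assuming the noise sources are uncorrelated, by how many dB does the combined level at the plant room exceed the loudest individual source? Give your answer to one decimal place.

Add the sources as powers (linear), then convert back to dB:
L_total = 10·log₁₀(10^(70.7/10) + 10^(66.3/10) + 10^(60.4/10)) = 72.33 dB SPL.
Excess over the loudest (70.7 dB): 72.33 − 70.7 = 1.6 dB.

1.6 dB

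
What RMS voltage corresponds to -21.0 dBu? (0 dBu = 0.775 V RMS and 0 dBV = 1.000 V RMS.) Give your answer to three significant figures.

0.0691 V

V = 0.775 V × 10^(-21.0/20).
= 0.775 × 0.08913 = 0.0691 V.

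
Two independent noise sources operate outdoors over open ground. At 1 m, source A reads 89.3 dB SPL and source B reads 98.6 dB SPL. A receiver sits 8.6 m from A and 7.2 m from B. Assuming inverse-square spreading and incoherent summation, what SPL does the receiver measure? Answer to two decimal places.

81.80 dB SPL

At the listener: L_A = 89.3 − 20·log₁₀(8.6) = 70.610 dB; L_B = 98.6 − 20·log₁₀(7.2) = 81.453 dB.
Combined: 10·log₁₀(10^(70.610/10)+10^(81.453/10)) = 81.80 dB SPL.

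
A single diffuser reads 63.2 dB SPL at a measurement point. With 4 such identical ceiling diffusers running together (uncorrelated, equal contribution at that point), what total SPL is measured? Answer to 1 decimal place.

69.2 dB SPL

4 equal incoherent sources raise the level by 10·log₁₀(4) = 6.02 dB.
L_total = 63.2 + 6.02 = 69.2 dB SPL.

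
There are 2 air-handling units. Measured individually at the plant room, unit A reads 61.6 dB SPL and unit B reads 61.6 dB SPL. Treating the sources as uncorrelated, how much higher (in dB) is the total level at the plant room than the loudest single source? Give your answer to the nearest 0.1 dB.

Incoherent sources sum as intensities:
L_total = 10·log₁₀(10^(61.6/10) + 10^(61.6/10)) = 64.61 dB SPL.
Excess over the loudest (61.6 dB): 64.61 − 61.6 = 3.0 dB.

3.0 dB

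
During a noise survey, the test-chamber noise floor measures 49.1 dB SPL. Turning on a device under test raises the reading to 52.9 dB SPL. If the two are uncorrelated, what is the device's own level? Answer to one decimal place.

Remove the background by subtracting linear intensities:
L_src = 10·log₁₀(10^(52.9/10) − 10^(49.1/10)) = 10·log₁₀(113700) = 50.6 dB SPL.

50.6 dB SPL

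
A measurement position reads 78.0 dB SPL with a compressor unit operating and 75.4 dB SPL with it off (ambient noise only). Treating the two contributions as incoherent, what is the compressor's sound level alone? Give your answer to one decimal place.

Remove the background by subtracting linear intensities:
L_src = 10·log₁₀(10^(78.0/10) − 10^(75.4/10)) = 10·log₁₀(28420000) = 74.5 dB SPL.

74.5 dB SPL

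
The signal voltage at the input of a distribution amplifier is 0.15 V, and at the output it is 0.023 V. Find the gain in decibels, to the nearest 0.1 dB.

Voltage is an amplitude quantity, so gain = 20·log₁₀(V_out/V_in).
20·log₁₀(0.023/0.15) = 20·log₁₀(0.1533) = -16.3 dB.

-16.3 dB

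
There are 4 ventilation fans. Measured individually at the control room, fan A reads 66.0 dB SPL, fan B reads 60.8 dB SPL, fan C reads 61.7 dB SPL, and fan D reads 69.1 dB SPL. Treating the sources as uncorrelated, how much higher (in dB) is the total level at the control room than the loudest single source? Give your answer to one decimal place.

Incoherent sources sum as intensities:
L_total = 10·log₁₀(10^(66.0/10) + 10^(60.8/10) + 10^(61.7/10) + 10^(69.1/10)) = 71.70 dB SPL.
Excess over the loudest (69.1 dB): 71.70 − 69.1 = 2.6 dB.

2.6 dB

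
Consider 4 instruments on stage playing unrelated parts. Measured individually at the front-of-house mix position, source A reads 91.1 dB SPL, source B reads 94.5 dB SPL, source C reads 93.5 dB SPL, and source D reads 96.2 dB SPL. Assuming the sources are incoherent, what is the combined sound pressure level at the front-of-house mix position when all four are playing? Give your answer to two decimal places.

Add the sources as powers (linear), then convert back to dB:
L_total = 10·log₁₀(10^(91.1/10) + 10^(94.5/10) + 10^(93.5/10) + 10^(96.2/10)) = 10·log₁₀(10514000000) = 100.22 dB SPL.

100.22 dB SPL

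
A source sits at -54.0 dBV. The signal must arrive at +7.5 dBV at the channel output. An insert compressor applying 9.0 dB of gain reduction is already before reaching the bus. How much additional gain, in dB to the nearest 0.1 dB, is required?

70.5 dB

The required make-up gain is the shortfall in the dB sum.
G = +7.5 − (-54.0) + 9.0 = 70.5 dB.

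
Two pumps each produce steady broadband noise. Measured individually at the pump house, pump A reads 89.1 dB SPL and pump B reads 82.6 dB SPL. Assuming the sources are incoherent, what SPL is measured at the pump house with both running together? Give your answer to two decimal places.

89.98 dB SPL

Uncorrelated sources add in intensity (power), not in dB.
L_total = 10·log₁₀(10^(89.1/10) + 10^(82.6/10)) = 10·log₁₀(994800000) = 89.98 dB SPL.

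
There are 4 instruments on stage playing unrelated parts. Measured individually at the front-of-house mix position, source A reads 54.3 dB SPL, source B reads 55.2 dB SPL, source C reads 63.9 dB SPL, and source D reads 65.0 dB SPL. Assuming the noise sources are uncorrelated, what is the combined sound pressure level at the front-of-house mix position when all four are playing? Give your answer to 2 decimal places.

Incoherent sources sum as intensities:
L_total = 10·log₁₀(10^(54.3/10) + 10^(55.2/10) + 10^(63.9/10) + 10^(65.0/10)) = 10·log₁₀(6217000) = 67.94 dB SPL.

67.94 dB SPL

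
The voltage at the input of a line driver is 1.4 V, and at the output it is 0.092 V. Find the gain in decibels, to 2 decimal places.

-23.65 dB

For a voltage ratio, dB = 20·log₁₀(V₂/V₁).
20·log₁₀(0.092/1.4) = 20·log₁₀(0.06571) = -23.65 dB.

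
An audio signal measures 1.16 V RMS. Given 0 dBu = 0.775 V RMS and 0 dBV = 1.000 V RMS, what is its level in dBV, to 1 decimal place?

dBV = 20·log₁₀(V / 1.000 V).
20·log₁₀(1.16/1.000) = +1.3 dBV.

+1.3 dBV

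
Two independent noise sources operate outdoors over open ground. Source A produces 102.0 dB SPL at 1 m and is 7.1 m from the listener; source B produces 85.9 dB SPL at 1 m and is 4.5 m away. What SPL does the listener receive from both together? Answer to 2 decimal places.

85.23 dB SPL

At the listener: L_A = 102.0 − 20·log₁₀(7.1) = 84.975 dB; L_B = 85.9 − 20·log₁₀(4.5) = 72.836 dB.
Combined: 10·log₁₀(10^(84.975/10)+10^(72.836/10)) = 85.23 dB SPL.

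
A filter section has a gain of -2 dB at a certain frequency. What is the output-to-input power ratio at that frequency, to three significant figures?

0.631

Power ratio = 10^(dB/10).
10^(-2/10) = 10^(-0.2000) = 0.631.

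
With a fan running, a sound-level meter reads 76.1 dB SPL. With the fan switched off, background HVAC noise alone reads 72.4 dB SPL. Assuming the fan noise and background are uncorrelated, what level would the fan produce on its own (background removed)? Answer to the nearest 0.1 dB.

73.7 dB SPL

Remove the background by subtracting linear intensities:
L_src = 10·log₁₀(10^(76.1/10) − 10^(72.4/10)) = 10·log₁₀(23360000) = 73.7 dB SPL.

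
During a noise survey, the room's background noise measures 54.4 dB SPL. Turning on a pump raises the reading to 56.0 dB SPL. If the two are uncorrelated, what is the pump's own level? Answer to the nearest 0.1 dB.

50.9 dB SPL

Background correction is a power subtraction:
L_src = 10·log₁₀(10^(56.0/10) − 10^(54.4/10)) = 10·log₁₀(122700) = 50.9 dB SPL.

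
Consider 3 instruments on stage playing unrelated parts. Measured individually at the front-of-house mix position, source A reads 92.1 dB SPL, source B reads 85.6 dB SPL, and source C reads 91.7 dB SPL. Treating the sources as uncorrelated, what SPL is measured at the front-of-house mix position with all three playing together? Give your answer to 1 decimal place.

Uncorrelated sources add in intensity (power), not in dB.
L_total = 10·log₁₀(10^(92.1/10) + 10^(85.6/10) + 10^(91.7/10)) = 10·log₁₀(3464000000) = 95.4 dB SPL.

95.4 dB SPL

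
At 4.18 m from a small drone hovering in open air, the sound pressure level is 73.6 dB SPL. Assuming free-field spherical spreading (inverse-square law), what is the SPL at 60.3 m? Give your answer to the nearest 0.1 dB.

50.4 dB SPL

Inverse-square spreading gives ΔL = −20·log₁₀(d₂/d₁).
ΔL = −20·log₁₀(60.3/4.18) = -23.18 dB, so L₂ = 73.6 + (-23.18) = 50.4 dB SPL.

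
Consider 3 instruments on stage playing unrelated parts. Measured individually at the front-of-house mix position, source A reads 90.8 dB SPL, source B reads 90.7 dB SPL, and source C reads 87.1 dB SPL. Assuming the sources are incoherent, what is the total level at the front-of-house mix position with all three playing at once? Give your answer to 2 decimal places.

94.61 dB SPL

Add the sources as powers (linear), then convert back to dB:
L_total = 10·log₁₀(10^(90.8/10) + 10^(90.7/10) + 10^(87.1/10)) = 10·log₁₀(2890000000) = 94.61 dB SPL.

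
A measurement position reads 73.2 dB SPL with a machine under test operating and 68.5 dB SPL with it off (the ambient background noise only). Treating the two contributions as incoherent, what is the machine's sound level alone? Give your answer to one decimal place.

Background correction is a power subtraction:
L_src = 10·log₁₀(10^(73.2/10) − 10^(68.5/10)) = 10·log₁₀(13810000) = 71.4 dB SPL.

71.4 dB SPL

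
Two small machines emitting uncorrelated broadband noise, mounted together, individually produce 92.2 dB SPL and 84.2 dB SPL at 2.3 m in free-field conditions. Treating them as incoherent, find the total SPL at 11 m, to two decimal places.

Combined at 2.3 m: 10·log₁₀(10^(92.2/10)+10^(84.2/10)) = 92.839 dB SPL.
Then apply −20·log₁₀(11/2.3) = -13.593 dB → 79.25 dB SPL.

79.25 dB SPL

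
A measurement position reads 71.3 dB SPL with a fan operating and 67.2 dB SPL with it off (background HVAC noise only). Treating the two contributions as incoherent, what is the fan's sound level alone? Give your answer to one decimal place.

69.2 dB SPL

Remove the background by subtracting linear intensities:
L_src = 10·log₁₀(10^(71.3/10) − 10^(67.2/10)) = 10·log₁₀(8242000) = 69.2 dB SPL.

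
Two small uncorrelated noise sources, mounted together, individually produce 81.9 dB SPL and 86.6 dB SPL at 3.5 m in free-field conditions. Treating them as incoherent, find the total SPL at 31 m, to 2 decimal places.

68.92 dB SPL

Combined at 3.5 m: 10·log₁₀(10^(81.9/10)+10^(86.6/10)) = 87.867 dB SPL.
Then apply −20·log₁₀(31/3.5) = -18.946 dB → 68.92 dB SPL.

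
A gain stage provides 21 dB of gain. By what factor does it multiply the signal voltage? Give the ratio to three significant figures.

Voltage ratio = 10^(dB/20).
10^(21/20) = 10^(1.050) = 11.2.

11.2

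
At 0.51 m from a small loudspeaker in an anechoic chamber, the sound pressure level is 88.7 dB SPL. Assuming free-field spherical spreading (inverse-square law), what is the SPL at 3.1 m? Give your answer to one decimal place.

73.0 dB SPL

Inverse-square spreading gives ΔL = −20·log₁₀(d₂/d₁).
ΔL = −20·log₁₀(3.1/0.51) = -15.68 dB, so L₂ = 88.7 + (-15.68) = 73.0 dB SPL.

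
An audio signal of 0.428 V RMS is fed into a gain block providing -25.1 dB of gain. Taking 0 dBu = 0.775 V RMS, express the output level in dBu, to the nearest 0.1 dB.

-30.3 dBu

Input level: 20·log₁₀(0.428/0.775) = -5.16 dBu.
Output: -5.16 − 25.1 = -30.3 dBu.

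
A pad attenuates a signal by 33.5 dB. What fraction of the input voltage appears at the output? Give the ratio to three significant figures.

0.0211

Voltage ratio = 10^(dB/20).
10^(-33.5/20) = 10^(-1.675) = 0.0211.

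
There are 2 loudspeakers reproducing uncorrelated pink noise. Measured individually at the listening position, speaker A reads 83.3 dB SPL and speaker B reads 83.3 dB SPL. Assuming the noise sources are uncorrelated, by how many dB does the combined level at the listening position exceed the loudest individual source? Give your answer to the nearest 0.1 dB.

3.0 dB

Add the sources as powers (linear), then convert back to dB:
L_total = 10·log₁₀(10^(83.3/10) + 10^(83.3/10)) = 86.31 dB SPL.
Excess over the loudest (83.3 dB): 86.31 − 83.3 = 3.0 dB.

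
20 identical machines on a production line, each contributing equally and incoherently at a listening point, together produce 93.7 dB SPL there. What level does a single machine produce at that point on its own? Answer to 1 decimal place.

20 equal incoherent sources add 10·log₁₀(20) = 13.01 dB over one source.
L_one = 93.7 − 13.01 = 80.7 dB SPL.

80.7 dB SPL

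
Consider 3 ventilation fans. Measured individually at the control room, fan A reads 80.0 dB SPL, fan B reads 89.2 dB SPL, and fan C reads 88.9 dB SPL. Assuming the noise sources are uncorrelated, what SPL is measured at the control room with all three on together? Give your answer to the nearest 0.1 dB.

Uncorrelated sources add in intensity (power), not in dB.
L_total = 10·log₁₀(10^(80.0/10) + 10^(89.2/10) + 10^(88.9/10)) = 10·log₁₀(1708000000) = 92.3 dB SPL.

92.3 dB SPL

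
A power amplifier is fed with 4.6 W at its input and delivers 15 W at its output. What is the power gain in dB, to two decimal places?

For a power ratio, dB = 10·log₁₀(P₂/P₁).
10·log₁₀(15/4.6) = 10·log₁₀(3.261) = 5.13 dB.

5.13 dB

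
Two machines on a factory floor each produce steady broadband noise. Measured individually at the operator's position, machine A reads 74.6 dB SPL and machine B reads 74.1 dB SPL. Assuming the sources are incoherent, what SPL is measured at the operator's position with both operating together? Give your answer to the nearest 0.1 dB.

77.4 dB SPL

Incoherent sources sum as intensities:
L_total = 10·log₁₀(10^(74.6/10) + 10^(74.1/10)) = 10·log₁₀(54540000) = 77.4 dB SPL.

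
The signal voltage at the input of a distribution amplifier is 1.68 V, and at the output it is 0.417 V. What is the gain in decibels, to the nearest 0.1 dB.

For a voltage ratio, dB = 20·log₁₀(V₂/V₁).
20·log₁₀(0.417/1.68) = 20·log₁₀(0.2482) = -12.1 dB.

-12.1 dB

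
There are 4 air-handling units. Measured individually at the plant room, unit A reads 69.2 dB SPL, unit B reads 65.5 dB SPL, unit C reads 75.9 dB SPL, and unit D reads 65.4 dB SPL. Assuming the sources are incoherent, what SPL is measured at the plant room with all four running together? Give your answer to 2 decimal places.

Add the sources as powers (linear), then convert back to dB:
L_total = 10·log₁₀(10^(69.2/10) + 10^(65.5/10) + 10^(75.9/10) + 10^(65.4/10)) = 10·log₁₀(54240000) = 77.34 dB SPL.

77.34 dB SPL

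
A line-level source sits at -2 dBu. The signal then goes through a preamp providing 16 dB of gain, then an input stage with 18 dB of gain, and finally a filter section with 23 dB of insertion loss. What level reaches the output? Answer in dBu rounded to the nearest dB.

+9 dBu

Gain stages sum in dB:
-2 + 16 + 18 − 23 = +9 dBu.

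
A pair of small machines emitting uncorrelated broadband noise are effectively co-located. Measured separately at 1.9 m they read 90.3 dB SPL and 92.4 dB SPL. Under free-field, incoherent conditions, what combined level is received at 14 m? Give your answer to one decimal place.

77.1 dB SPL

Combined at 1.9 m: 10·log₁₀(10^(90.3/10)+10^(92.4/10)) = 94.49 dB SPL.
Then apply −20·log₁₀(14/1.9) = -17.35 dB → 77.1 dB SPL.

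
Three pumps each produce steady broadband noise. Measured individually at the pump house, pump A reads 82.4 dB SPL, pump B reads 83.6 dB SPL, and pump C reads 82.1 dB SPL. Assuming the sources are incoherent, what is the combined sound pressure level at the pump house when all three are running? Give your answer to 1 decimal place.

Add the sources as powers (linear), then convert back to dB:
L_total = 10·log₁₀(10^(82.4/10) + 10^(83.6/10) + 10^(82.1/10)) = 10·log₁₀(565000000) = 87.5 dB SPL.

87.5 dB SPL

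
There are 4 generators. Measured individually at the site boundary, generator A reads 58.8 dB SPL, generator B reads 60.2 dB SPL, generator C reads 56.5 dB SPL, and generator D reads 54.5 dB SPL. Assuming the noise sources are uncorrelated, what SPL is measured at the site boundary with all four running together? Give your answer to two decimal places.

64.04 dB SPL

Uncorrelated sources add in intensity (power), not in dB.
L_total = 10·log₁₀(10^(58.8/10) + 10^(60.2/10) + 10^(56.5/10) + 10^(54.5/10)) = 10·log₁₀(2534000) = 64.04 dB SPL.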